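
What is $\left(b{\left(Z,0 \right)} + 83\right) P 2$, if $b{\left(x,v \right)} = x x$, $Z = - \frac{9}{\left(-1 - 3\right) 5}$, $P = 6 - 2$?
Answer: $\frac{33281}{50} \approx 665.62$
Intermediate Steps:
$P = 4$ ($P = 6 - 2 = 4$)
$Z = \frac{9}{20}$ ($Z = - \frac{9}{\left(-4\right) 5} = - \frac{9}{-20} = \left(-9\right) \left(- \frac{1}{20}\right) = \frac{9}{20} \approx 0.45$)
$b{\left(x,v \right)} = x^{2}$
$\left(b{\left(Z,0 \right)} + 83\right) P 2 = \left(\left(\frac{9}{20}\right)^{2} + 83\right) 4 \cdot 2 = \left(\frac{81}{400} + 83\right) 8 = \frac{33281}{400} \cdot 8 = \frac{33281}{50}$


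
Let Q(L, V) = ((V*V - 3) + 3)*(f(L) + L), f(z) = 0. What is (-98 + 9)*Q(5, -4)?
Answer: -7120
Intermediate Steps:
Q(L, V) = L*V**2 (Q(L, V) = ((V*V - 3) + 3)*(0 + L) = ((V**2 - 3) + 3)*L = ((-3 + V**2) + 3)*L = V**2*L = L*V**2)
(-98 + 9)*Q(5, -4) = (-98 + 9)*(5*(-4)**2) = -445*16 = -89*80 = -7120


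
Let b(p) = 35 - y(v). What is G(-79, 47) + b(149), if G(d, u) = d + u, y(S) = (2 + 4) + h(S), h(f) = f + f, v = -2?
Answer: 1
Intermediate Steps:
h(f) = 2*f
y(S) = 6 + 2*S (y(S) = (2 + 4) + 2*S = 6 + 2*S)
b(p) = 33 (b(p) = 35 - (6 + 2*(-2)) = 35 - (6 - 4) = 35 - 1*2 = 35 - 2 = 33)
G(-79, 47) + b(149) = (-79 + 47) + 33 = -32 + 33 = 1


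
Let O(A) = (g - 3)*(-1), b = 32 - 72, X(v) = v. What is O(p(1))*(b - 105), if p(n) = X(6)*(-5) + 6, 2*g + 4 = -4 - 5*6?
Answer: -3190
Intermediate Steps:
g = -19 (g = -2 + (-4 - 5*6)/2 = -2 + (-4 - 30)/2 = -2 + (½)*(-34) = -2 - 17 = -19)
p(n) = -24 (p(n) = 6*(-5) + 6 = -30 + 6 = -24)
b = -40
O(A) = 22 (O(A) = (-19 - 3)*(-1) = -22*(-1) = 22)
O(p(1))*(b - 105) = 22*(-40 - 105) = 22*(-145) = -3190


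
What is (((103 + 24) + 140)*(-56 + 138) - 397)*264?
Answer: 5675208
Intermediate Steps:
(((103 + 24) + 140)*(-56 + 138) - 397)*264 = ((127 + 140)*82 - 397)*264 = (267*82 - 397)*264 = (21894 - 397)*264 = 21497*264 = 5675208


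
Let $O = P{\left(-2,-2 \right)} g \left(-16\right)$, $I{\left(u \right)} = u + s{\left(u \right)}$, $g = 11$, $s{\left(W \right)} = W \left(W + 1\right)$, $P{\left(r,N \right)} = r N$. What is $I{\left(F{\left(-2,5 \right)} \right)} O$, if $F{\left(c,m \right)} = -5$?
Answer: $-10560$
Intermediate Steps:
$P{\left(r,N \right)} = N r$
$s{\left(W \right)} = W \left(1 + W\right)$
$I{\left(u \right)} = u + u \left(1 + u\right)$
$O = -704$ ($O = \left(-2\right) \left(-2\right) 11 \left(-16\right) = 4 \cdot 11 \left(-16\right) = 44 \left(-16\right) = -704$)
$I{\left(F{\left(-2,5 \right)} \right)} O = - 5 \left(2 - 5\right) \left(-704\right) = \left(-5\right) \left(-3\right) \left(-704\right) = 15 \left(-704\right) = -10560$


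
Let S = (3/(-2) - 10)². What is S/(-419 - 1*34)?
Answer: -529/1812 ≈ -0.29194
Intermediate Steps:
S = 529/4 (S = (3*(-½) - 10)² = (-3/2 - 10)² = (-23/2)² = 529/4 ≈ 132.25)
S/(-419 - 1*34) = 529/(4*(-419 - 1*34)) = 529/(4*(-419 - 34)) = (529/4)/(-453) = (529/4)*(-1/453) = -529/1812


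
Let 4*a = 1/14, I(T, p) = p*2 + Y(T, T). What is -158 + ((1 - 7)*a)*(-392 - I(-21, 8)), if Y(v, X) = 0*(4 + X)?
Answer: -800/7 ≈ -114.29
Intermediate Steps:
Y(v, X) = 0
I(T, p) = 2*p (I(T, p) = p*2 + 0 = 2*p + 0 = 2*p)
a = 1/56 (a = (¼)/14 = (¼)*(1/14) = 1/56 ≈ 0.017857)
-158 + ((1 - 7)*a)*(-392 - I(-21, 8)) = -158 + ((1 - 7)*(1/56))*(-392 - 2*8) = -158 + (-6*1/56)*(-392 - 1*16) = -158 - 3*(-392 - 16)/28 = -158 - 3/28*(-408) = -158 + 306/7 = -800/7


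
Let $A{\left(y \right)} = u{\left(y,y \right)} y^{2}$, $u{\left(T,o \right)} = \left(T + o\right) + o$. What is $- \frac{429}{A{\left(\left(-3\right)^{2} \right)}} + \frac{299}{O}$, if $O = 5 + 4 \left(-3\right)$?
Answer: $- \frac{218972}{5103} \approx -42.91$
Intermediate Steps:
$u{\left(T,o \right)} = T + 2 o$
$A{\left(y \right)} = 3 y^{3}$ ($A{\left(y \right)} = \left(y + 2 y\right) y^{2} = 3 y y^{2} = 3 y^{3}$)
$O = -7$ ($O = 5 - 12 = -7$)
$- \frac{429}{A{\left(\left(-3\right)^{2} \right)}} + \frac{299}{O} = - \frac{429}{3 \left(\left(-3\right)^{2}\right)^{3}} + \frac{299}{-7} = - \frac{429}{3 \cdot 9^{3}} + 299 \left(- \frac{1}{7}\right) = - \frac{429}{3 \cdot 729} - \frac{299}{7} = - \frac{429}{2187} - \frac{299}{7} = \left(-429\right) \frac{1}{2187} - \frac{299}{7} = - \frac{143}{729} - \frac{299}{7} = - \frac{218972}{5103}$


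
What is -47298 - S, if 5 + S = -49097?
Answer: 1804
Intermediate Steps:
S = -49102 (S = -5 - 49097 = -49102)
-47298 - S = -47298 - 1*(-49102) = -47298 + 49102 = 1804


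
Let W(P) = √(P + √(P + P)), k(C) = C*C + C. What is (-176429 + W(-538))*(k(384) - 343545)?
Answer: 34528037445 - 195705*√(-538 + 2*I*√269) ≈ 3.4528e+10 - 4.5414e+6*I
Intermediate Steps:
k(C) = C + C² (k(C) = C² + C = C + C²)
W(P) = √(P + √2*√P) (W(P) = √(P + √(2*P)) = √(P + √2*√P))
(-176429 + W(-538))*(k(384) - 343545) = (-176429 + √(-538 + √2*√(-538)))*(384*(1 + 384) - 343545) = (-176429 + √(-538 + √2*(I*√538)))*(384*385 - 343545) = (-176429 + √(-538 + 2*I*√269))*(147840 - 343545) = (-176429 + √(-538 + 2*I*√269))*(-195705) = 34528037445 - 195705*√(-538 + 2*I*√269)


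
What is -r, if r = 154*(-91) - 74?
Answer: 14088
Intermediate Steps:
r = -14088 (r = -14014 - 74 = -14088)
-r = -1*(-14088) = 14088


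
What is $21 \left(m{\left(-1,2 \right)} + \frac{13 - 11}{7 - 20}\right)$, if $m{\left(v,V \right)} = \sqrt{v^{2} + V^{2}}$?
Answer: $- \frac{42}{13} + 21 \sqrt{5} \approx 43.727$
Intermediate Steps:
$m{\left(v,V \right)} = \sqrt{V^{2} + v^{2}}$
$21 \left(m{\left(-1,2 \right)} + \frac{13 - 11}{7 - 20}\right) = 21 \left(\sqrt{2^{2} + \left(-1\right)^{2}} + \frac{13 - 11}{7 - 20}\right) = 21 \left(\sqrt{4 + 1} + \frac{2}{-13}\right) = 21 \left(\sqrt{5} + 2 \left(- \frac{1}{13}\right)\right) = 21 \left(\sqrt{5} - \frac{2}{13}\right) = 21 \left(- \frac{2}{13} + \sqrt{5}\right) = - \frac{42}{13} + 21 \sqrt{5}$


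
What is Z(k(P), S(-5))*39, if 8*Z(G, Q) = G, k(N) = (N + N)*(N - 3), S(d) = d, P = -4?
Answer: 273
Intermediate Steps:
k(N) = 2*N*(-3 + N) (k(N) = (2*N)*(-3 + N) = 2*N*(-3 + N))
Z(G, Q) = G/8
Z(k(P), S(-5))*39 = ((2*(-4)*(-3 - 4))/8)*39 = ((2*(-4)*(-7))/8)*39 = ((1/8)*56)*39 = 7*39 = 273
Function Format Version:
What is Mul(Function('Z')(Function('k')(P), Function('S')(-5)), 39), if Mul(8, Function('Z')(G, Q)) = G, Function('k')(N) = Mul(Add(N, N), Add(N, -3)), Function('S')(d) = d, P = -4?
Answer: 273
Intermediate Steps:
Function('k')(N) = Mul(2, N, Add(-3, N)) (Function('k')(N) = Mul(Mul(2, N), Add(-3, N)) = Mul(2, N, Add(-3, N)))
Function('Z')(G, Q) = Mul(Rational(1, 8), G)
Mul(Function('Z')(Function('k')(P), Function('S')(-5)), 39) = Mul(Mul(Rational(1, 8), Mul(2, -4, Add(-3, -4))), 39) = Mul(Mul(Rational(1, 8), Mul(2, -4, -7)), 39) = Mul(Mul(Rational(1, 8), 56), 39) = Mul(7, 39) = 273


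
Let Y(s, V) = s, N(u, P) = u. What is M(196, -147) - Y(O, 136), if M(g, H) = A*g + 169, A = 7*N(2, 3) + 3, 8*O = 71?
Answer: 27937/8 ≈ 3492.1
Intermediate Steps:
O = 71/8 (O = (⅛)*71 = 71/8 ≈ 8.8750)
A = 17 (A = 7*2 + 3 = 14 + 3 = 17)
M(g, H) = 169 + 17*g (M(g, H) = 17*g + 169 = 169 + 17*g)
M(196, -147) - Y(O, 136) = (169 + 17*196) - 1*71/8 = (169 + 3332) - 71/8 = 3501 - 71/8 = 27937/8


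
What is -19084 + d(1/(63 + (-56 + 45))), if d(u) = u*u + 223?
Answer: -51000143/2704 ≈ -18861.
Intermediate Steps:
d(u) = 223 + u**2 (d(u) = u**2 + 223 = 223 + u**2)
-19084 + d(1/(63 + (-56 + 45))) = -19084 + (223 + (1/(63 + (-56 + 45)))**2) = -19084 + (223 + (1/(63 - 11))**2) = -19084 + (223 + (1/52)**2) = -19084 + (223 + 1/2704) = -19084 + 602993/2704 = -51000143/2704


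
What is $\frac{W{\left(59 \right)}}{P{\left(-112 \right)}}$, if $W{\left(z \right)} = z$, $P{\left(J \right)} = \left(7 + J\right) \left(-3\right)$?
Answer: $\frac{59}{315} \approx 0.1873$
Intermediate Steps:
$P{\left(J \right)} = -21 - 3 J$
$\frac{W{\left(59 \right)}}{P{\left(-112 \right)}} = \frac{59}{-21 - -336} = \frac{59}{-21 + 336} = \frac{59}{315}$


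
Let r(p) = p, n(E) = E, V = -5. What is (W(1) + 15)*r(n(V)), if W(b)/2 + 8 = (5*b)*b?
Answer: -45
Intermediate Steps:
W(b) = -16 + 10*b² (W(b) = -16 + 2*((5*b)*b) = -16 + 2*(5*b²) = -16 + 10*b²)
(W(1) + 15)*r(n(V)) = ((-16 + 10*1²) + 15)*(-5) = ((-16 + 10*1) + 15)*(-5) = ((-16 + 10) + 15)*(-5) = (-6 + 15)*(-5) = 9*(-5) = -45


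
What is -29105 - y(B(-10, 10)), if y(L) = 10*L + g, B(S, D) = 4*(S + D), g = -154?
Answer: -28951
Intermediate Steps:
B(S, D) = 4*D + 4*S (B(S, D) = 4*(D + S) = 4*D + 4*S)
y(L) = -154 + 10*L (y(L) = 10*L - 154 = -154 + 10*L)
-29105 - y(B(-10, 10)) = -29105 - (-154 + 10*(4*10 + 4*(-10))) = -29105 - (-154 + 10*(40 - 40)) = -29105 - (-154 + 10*0) = -29105 - (-154 + 0) = -29105 - 1*(-154) = -29105 + 154 = -28951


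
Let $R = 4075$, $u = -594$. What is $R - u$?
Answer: $4669$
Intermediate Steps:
$R - u = 4075 - -594 = 4075 + 594 = 4669$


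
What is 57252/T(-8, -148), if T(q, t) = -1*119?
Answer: -57252/119 ≈ -481.11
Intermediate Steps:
T(q, t) = -119
57252/T(-8, -148) = 57252/(-119) = 57252*(-1/119) = -57252/119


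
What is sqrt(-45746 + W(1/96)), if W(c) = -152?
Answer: I*sqrt(45898) ≈ 214.24*I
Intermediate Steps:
sqrt(-45746 + W(1/96)) = sqrt(-45746 - 152) = sqrt(-45898) = I*sqrt(45898)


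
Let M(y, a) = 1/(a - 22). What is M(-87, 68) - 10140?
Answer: -466439/46 ≈ -10140.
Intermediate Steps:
M(y, a) = 1/(-22 + a)
M(-87, 68) - 10140 = 1/(-22 + 68) - 10140 = 1/46 - 10140 = -466439/46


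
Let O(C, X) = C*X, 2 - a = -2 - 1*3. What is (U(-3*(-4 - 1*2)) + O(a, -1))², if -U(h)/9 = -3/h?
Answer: 121/4 ≈ 30.250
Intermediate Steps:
a = 7 (a = 2 - (-2 - 1*3) = 2 - (-2 - 3) = 2 - 1*(-5) = 2 + 5 = 7)
U(h) = 27/h (U(h) = -(-27)/h = 27/h)
(U(-3*(-4 - 1*2)) + O(a, -1))² = (27/((-3*(-4 - 1*2))) + 7*(-1))² = (27/((-3*(-4 - 2))) - 7)² = (27/((-3*(-6))) - 7)² = (27/18 - 7)² = (27*(1/18) - 7)² = (3/2 - 7)² = (-11/2)² = 121/4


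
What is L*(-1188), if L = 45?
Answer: -53460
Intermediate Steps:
L*(-1188) = 45*(-1188) = -53460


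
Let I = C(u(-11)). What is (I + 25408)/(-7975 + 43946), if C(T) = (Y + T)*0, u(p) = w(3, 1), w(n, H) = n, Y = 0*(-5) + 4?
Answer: 25408/35971 ≈ 0.70635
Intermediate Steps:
Y = 4 (Y = 0 + 4 = 4)
u(p) = 3
C(T) = 0 (C(T) = (4 + T)*0 = 0)
I = 0
(I + 25408)/(-7975 + 43946) = (0 + 25408)/(-7975 + 43946) = 25408/35971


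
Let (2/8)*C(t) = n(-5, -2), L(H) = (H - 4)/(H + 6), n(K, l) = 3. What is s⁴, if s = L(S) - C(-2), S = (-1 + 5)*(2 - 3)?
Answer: 65536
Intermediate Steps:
S = -4 (S = 4*(-1) = -4)
L(H) = (-4 + H)/(6 + H)
C(t) = 12 (C(t) = 4*3 = 12)
s = -16 (s = (-4 - 4)/(6 - 4) - 1*12 = -8/2 - 12 = (½)*(-8) - 12 = -4 - 12 = -16)
s⁴ = (-16)⁴ = 65536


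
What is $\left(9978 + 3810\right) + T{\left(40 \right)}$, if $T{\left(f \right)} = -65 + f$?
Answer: $13763$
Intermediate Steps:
$\left(9978 + 3810\right) + T{\left(40 \right)} = \left(9978 + 3810\right) + \left(-65 + 40\right) = 13788 - 25 = 13763$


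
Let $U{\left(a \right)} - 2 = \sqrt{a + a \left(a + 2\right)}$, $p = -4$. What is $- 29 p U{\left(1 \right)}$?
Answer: $464$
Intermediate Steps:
$U{\left(a \right)} = 2 + \sqrt{a + a \left(2 + a\right)}$ ($U{\left(a \right)} = 2 + \sqrt{a + a \left(a + 2\right)} = 2 + \sqrt{a + a \left(2 + a\right)}$)
$- 29 p U{\left(1 \right)} = \left(-29\right) \left(-4\right) \left(2 + \sqrt{1 \left(3 + 1\right)}\right) = 116 \left(2 + \sqrt{1 \cdot 4}\right) = 116 \left(2 + \sqrt{4}\right) = 116 \left(2 + 2\right) = 116 \cdot 4 = 464$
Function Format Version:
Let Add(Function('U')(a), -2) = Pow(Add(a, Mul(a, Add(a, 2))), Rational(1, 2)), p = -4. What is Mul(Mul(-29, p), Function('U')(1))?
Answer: 464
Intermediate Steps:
Function('U')(a) = Add(2, Pow(Add(a, Mul(a, Add(2, a))), Rational(1, 2))) (Function('U')(a) = Add(2, Pow(Add(a, Mul(a, Add(a, 2))), Rational(1, 2))) = Add(2, Pow(Add(a, Mul(a, Add(2, a))), Rational(1, 2))))
Mul(Mul(-29, p), Function('U')(1)) = Mul(Mul(-29, -4), Add(2, Pow(Mul(1, Add(3, 1)), Rational(1, 2)))) = Mul(116, Add(2, Pow(Mul(1, 4), Rational(1, 2)))) = Mul(116, Add(2, Pow(4, Rational(1, 2)))) = Mul(116, Add(2, 2)) = Mul(116, 4) = 464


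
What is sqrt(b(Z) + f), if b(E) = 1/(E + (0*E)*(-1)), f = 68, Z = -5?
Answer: sqrt(1695)/5 ≈ 8.2341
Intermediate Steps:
b(E) = 1/E (b(E) = 1/(E + 0*(-1)) = 1/(E + 0) = 1/E)
sqrt(b(Z) + f) = sqrt(1/(-5) + 68) = sqrt(-1/5 + 68) = sqrt(339/5) = sqrt(1695)/5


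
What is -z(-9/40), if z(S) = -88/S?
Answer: -3520/9 ≈ -391.11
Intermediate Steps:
-z(-9/40) = -(-88)/((-9/40)) = -(-88)/((-9*1/40)) = -(-88)/(-9/40) = -(-88)*(-40)/9 = -1*3520/9 = -3520/9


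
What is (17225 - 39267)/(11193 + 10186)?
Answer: -22042/21379 ≈ -1.0310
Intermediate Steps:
(17225 - 39267)/(11193 + 10186) = -22042/21379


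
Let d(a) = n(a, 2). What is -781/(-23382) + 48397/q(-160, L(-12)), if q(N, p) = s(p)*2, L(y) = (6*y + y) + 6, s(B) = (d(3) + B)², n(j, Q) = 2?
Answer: 570320383/135054432 ≈ 4.2229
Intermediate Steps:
d(a) = 2
s(B) = (2 + B)²
L(y) = 6 + 7*y (L(y) = 7*y + 6 = 6 + 7*y)
q(N, p) = 2*(2 + p)² (q(N, p) = (2 + p)²*2 = 2*(2 + p)²)
-781/(-23382) + 48397/q(-160, L(-12)) = -781/(-23382) + 48397/((2*(2 + (6 + 7*(-12)))²)) = -781*(-1/23382) + 48397/((2*(2 + (6 - 84))²)) = 781/23382 + 48397/((2*(2 - 78)²)) = 781/23382 + 48397/((2*(-76)²)) = 781/23382 + 48397/((2*5776)) = 781/23382 + 48397/11552 = 570320383/135054432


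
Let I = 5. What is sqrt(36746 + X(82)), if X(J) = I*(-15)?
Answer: sqrt(36671) ≈ 191.50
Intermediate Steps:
X(J) = -75 (X(J) = 5*(-15) = -75)
sqrt(36746 + X(82)) = sqrt(36746 - 75) = sqrt(36671)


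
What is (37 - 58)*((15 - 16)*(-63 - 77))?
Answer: -2940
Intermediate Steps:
(37 - 58)*((15 - 16)*(-63 - 77)) = -(-21)*(-140) = -21*140 = -2940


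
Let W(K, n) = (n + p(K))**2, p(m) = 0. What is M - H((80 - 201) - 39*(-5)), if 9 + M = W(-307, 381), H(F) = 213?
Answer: 144939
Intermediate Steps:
W(K, n) = n**2 (W(K, n) = (n + 0)**2 = n**2)
M = 145152 (M = -9 + 381**2 = -9 + 145161 = 145152)
M - H((80 - 201) - 39*(-5)) = 145152 - 1*213 = 145152 - 213 = 144939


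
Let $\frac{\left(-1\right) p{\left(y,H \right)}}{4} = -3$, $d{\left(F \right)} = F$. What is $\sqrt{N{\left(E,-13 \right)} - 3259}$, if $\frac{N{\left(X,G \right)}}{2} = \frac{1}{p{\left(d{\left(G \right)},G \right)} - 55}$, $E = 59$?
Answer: $\frac{3 i \sqrt{669553}}{43} \approx 57.088 i$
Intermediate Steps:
$p{\left(y,H \right)} = 12$ ($p{\left(y,H \right)} = \left(-4\right) \left(-3\right) = 12$)
$N{\left(X,G \right)} = - \frac{2}{43}$ ($N{\left(X,G \right)} = \frac{2}{12 - 55} = \frac{2}{-43} = 2 \left(- \frac{1}{43}\right) = - \frac{2}{43}$)
$\sqrt{N{\left(E,-13 \right)} - 3259} = \sqrt{- \frac{2}{43} - 3259} = \sqrt{- \frac{140139}{43}} = \frac{3 i \sqrt{669553}}{43}$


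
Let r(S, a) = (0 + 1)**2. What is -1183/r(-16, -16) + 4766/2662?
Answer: -1572190/1331 ≈ -1181.2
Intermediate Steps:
r(S, a) = 1 (r(S, a) = 1**2 = 1)
-1183/r(-16, -16) + 4766/2662 = -1183/1 + 4766/2662 = -1183*1 + 4766*(1/2662) = -1183 + 2383/1331 = -1572190/1331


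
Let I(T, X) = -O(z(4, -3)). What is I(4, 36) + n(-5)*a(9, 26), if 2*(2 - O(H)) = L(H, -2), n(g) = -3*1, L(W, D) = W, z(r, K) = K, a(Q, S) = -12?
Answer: 65/2 ≈ 32.500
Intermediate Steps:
n(g) = -3
O(H) = 2 - H/2
I(T, X) = -7/2 (I(T, X) = -(2 - ½*(-3)) = -(2 + 3/2) = -1*7/2 = -7/2)
I(4, 36) + n(-5)*a(9, 26) = -7/2 - 3*(-12) = -7/2 + 36 = 65/2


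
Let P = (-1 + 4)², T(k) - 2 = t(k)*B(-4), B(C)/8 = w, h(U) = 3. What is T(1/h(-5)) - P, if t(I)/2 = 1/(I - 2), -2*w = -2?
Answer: -83/5 ≈ -16.600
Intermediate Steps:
w = 1 (w = -½*(-2) = 1)
t(I) = 2/(-2 + I) (t(I) = 2/(I - 2) = 2/(-2 + I))
B(C) = 8 (B(C) = 8*1 = 8)
T(k) = 2 + 16/(-2 + k) (T(k) = 2 + (2/(-2 + k))*8 = 2 + 16/(-2 + k))
P = 9 (P = 3² = 9)
T(1/h(-5)) - P = 2*(6 + 1/3)/(-2 + 1/3) - 1*9 = 2*(6 + ⅓)/(-2 + ⅓) - 9 = 2*(19/3)/(-5/3) - 9 = 2*(-⅗)*(19/3) - 9 = -38/5 - 9 = -83/5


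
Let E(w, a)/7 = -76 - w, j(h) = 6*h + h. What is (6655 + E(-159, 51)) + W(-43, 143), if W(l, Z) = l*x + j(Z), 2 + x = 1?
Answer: 8280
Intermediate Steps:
x = -1 (x = -2 + 1 = -1)
j(h) = 7*h
W(l, Z) = -l + 7*Z (W(l, Z) = l*(-1) + 7*Z = -l + 7*Z)
E(w, a) = -532 - 7*w (E(w, a) = 7*(-76 - w) = -532 - 7*w)
(6655 + E(-159, 51)) + W(-43, 143) = (6655 + (-532 - 7*(-159))) + (-1*(-43) + 7*143) = (6655 + (-532 + 1113)) + (43 + 1001) = (6655 + 581) + 1044 = 7236 + 1044 = 8280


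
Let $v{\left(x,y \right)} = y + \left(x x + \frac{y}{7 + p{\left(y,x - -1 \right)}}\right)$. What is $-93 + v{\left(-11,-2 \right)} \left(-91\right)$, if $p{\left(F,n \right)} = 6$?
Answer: $-10908$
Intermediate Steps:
$v{\left(x,y \right)} = x^{2} + \frac{14 y}{13}$ ($v{\left(x,y \right)} = y + \left(x x + \frac{y}{7 + 6}\right) = y + \left(x^{2} + \frac{y}{13}\right) = x^{2} + \frac{14 y}{13}$)
$-93 + v{\left(-11,-2 \right)} \left(-91\right) = -93 + \left(\left(-11\right)^{2} + \frac{14}{13} \left(-2\right)\right) \left(-91\right) = -93 + \left(121 - \frac{28}{13}\right) \left(-91\right) = -93 + \frac{1545}{13} \left(-91\right) = -93 - 10815 = -10908$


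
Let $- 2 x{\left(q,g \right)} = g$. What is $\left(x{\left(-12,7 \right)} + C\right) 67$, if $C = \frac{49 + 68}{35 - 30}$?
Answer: $\frac{13333}{10} \approx 1333.3$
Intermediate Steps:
$x{\left(q,g \right)} = - \frac{g}{2}$
$C = \frac{117}{5} \approx 23.4$
$\left(x{\left(-12,7 \right)} + C\right) 67 = \left(\left(- \frac{1}{2}\right) 7 + \frac{117}{5}\right) 67 = \left(- \frac{7}{2} + \frac{117}{5}\right) 67 = \frac{199}{10} \cdot 67 = \frac{13333}{10}$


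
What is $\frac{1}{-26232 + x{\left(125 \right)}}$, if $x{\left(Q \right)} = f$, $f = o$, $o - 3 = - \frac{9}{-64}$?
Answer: $- \frac{64}{1678647} \approx -3.8126 \cdot 10^{-5}$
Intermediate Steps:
$o = \frac{201}{64}$ ($o = 3 - \frac{9}{-64} = 3 - - \frac{9}{64} = 3 + \frac{9}{64} = \frac{201}{64} \approx 3.1406$)
$f = \frac{201}{64} \approx 3.1406$
$x{\left(Q \right)} = \frac{201}{64}$
$\frac{1}{-26232 + x{\left(125 \right)}} = \frac{1}{-26232 + \frac{201}{64}} = \frac{1}{- \frac{1678647}{64}} = - \frac{64}{1678647}$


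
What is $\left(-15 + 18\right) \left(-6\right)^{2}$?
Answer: $108$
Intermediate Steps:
$\left(-15 + 18\right) \left(-6\right)^{2} = 3 \cdot 36 = 108$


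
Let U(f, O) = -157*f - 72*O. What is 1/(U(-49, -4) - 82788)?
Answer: -1/74807 ≈ -1.3368e-5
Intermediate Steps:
1/(U(-49, -4) - 82788) = 1/((-157*(-49) - 72*(-4)) - 82788) = 1/((7693 + 288) - 82788) = 1/(7981 - 82788) = 1/(-74807) = -1/74807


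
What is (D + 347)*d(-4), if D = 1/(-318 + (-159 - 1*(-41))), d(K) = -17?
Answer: -2571947/436 ≈ -5899.0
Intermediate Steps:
D = -1/436 (D = 1/(-318 + (-159 + 41)) = 1/(-318 - 118) = 1/(-436) = -1/436 ≈ -0.0022936)
(D + 347)*d(-4) = (-1/436 + 347)*(-17) = (151291/436)*(-17) = -2571947/436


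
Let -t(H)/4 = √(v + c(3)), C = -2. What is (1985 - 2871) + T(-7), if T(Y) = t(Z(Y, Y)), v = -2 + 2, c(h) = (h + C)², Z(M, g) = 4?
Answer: -890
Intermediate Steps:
c(h) = (-2 + h)² (c(h) = (h - 2)² = (-2 + h)²)
v = 0
t(H) = -4 (t(H) = -4*√(0 + (-2 + 3)²) = -4*√(0 + 1²) = -4*√(0 + 1) = -4*√1 = -4*1 = -4)
T(Y) = -4
(1985 - 2871) + T(-7) = (1985 - 2871) - 4 = -886 - 4 = -890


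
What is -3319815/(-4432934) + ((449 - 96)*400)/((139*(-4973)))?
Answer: 1668881878505/3064252328698 ≈ 0.54463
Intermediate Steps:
-3319815/(-4432934) + ((449 - 96)*400)/((139*(-4973))) = -3319815*(-1/4432934) + (353*400)/(-691247) = 3319815/4432934 + 141200*(-1/691247) = 3319815/4432934 - 141200/691247 = 1668881878505/3064252328698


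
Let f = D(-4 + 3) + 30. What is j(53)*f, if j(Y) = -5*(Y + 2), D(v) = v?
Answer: -7975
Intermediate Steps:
f = 29 (f = (-4 + 3) + 30 = -1 + 30 = 29)
j(Y) = -10 - 5*Y (j(Y) = -5*(2 + Y) = -10 - 5*Y)
j(53)*f = (-10 - 5*53)*29 = (-10 - 265)*29 = -275*29 = -7975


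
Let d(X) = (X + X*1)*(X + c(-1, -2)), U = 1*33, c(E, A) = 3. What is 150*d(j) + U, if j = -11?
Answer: 26433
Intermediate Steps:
U = 33
d(X) = 2*X*(3 + X) (d(X) = (X + X*1)*(X + 3) = (X + X)*(3 + X) = (2*X)*(3 + X) = 2*X*(3 + X))
150*d(j) + U = 150*(2*(-11)*(3 - 11)) + 33 = 150*(2*(-11)*(-8)) + 33 = 150*176 + 33 = 26400 + 33 = 26433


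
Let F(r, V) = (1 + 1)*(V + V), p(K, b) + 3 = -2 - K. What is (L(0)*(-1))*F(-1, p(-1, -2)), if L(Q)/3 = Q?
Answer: 0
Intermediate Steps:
p(K, b) = -5 - K (p(K, b) = -3 + (-2 - K) = -5 - K)
F(r, V) = 4*V (F(r, V) = 2*(2*V) = 4*V)
L(Q) = 3*Q
(L(0)*(-1))*F(-1, p(-1, -2)) = ((3*0)*(-1))*(4*(-5 - 1*(-1))) = (0*(-1))*(4*(-5 + 1)) = 0*(4*(-4)) = 0*(-16) = 0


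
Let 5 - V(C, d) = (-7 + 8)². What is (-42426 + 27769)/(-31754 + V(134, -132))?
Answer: 14657/31750 ≈ 0.46164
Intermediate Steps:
V(C, d) = 4 (V(C, d) = 5 - (-7 + 8)² = 5 - 1*1² = 5 - 1*1 = 5 - 1 = 4)
(-42426 + 27769)/(-31754 + V(134, -132)) = (-42426 + 27769)/(-31754 + 4) = -14657/(-31750) = -14657*(-1/31750) = 14657/31750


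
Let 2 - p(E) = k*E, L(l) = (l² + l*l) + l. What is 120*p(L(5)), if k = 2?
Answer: -12960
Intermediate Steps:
L(l) = l + 2*l² (L(l) = (l² + l²) + l = 2*l² + l = l + 2*l²)
p(E) = 2 - 2*E
120*p(L(5)) = 120*(2 - 10*(1 + 2*5)) = 120*(2 - 10*(1 + 10)) = 120*(2 - 10*11) = 120*(2 - 2*55) = 120*(2 - 110) = 120*(-108) = -12960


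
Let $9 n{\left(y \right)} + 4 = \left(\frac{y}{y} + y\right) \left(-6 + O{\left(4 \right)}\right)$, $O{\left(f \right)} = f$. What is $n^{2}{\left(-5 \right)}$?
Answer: $\frac{16}{81} \approx 0.19753$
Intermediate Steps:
$n{\left(y \right)} = - \frac{2}{3} - \frac{2 y}{9}$ ($n{\left(y \right)} = - \frac{4}{9} + \frac{\left(\frac{y}{y} + y\right) \left(-6 + 4\right)}{9} = - \frac{4}{9} + \frac{\left(1 + y\right) \left(-2\right)}{9} = - \frac{4}{9} + \frac{-2 - 2 y}{9} = - \frac{4}{9} - \left(\frac{2}{9} + \frac{2 y}{9}\right) = - \frac{2}{3} - \frac{2 y}{9}$)
$n^{2}{\left(-5 \right)} = \left(- \frac{2}{3} - - \frac{10}{9}\right)^{2} = \left(- \frac{2}{3} + \frac{10}{9}\right)^{2} = \left(\frac{4}{9}\right)^{2} = \frac{16}{81}$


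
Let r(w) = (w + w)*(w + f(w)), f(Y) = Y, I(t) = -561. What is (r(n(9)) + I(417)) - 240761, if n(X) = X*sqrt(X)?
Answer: -238406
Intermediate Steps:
n(X) = X**(3/2)
r(w) = 4*w**2 (r(w) = (w + w)*(w + w) = (2*w)*(2*w) = 4*w**2)
(r(n(9)) + I(417)) - 240761 = (4*(9**(3/2))**2 - 561) - 240761 = (4*27**2 - 561) - 240761 = (4*729 - 561) - 240761 = (2916 - 561) - 240761 = 2355 - 240761 = -238406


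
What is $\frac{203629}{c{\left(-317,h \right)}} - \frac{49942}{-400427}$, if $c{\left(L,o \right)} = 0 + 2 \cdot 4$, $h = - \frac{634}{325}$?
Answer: $\frac{81538949119}{3203416} \approx 25454.0$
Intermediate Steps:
$h = - \frac{634}{325}$ ($h = \left(-634\right) \frac{1}{325} = - \frac{634}{325} \approx -1.9508$)
$c{\left(L,o \right)} = 8$ ($c{\left(L,o \right)} = 0 + 8 = 8$)
$\frac{203629}{c{\left(-317,h \right)}} - \frac{49942}{-400427} = \frac{203629}{8} - \frac{49942}{-400427} = 203629 \cdot \frac{1}{8} - - \frac{49942}{400427} = \frac{203629}{8} + \frac{49942}{400427} = \frac{81538949119}{3203416}$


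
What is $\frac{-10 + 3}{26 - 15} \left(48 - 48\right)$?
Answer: $0$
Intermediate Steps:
$\frac{-10 + 3}{26 - 15} \left(48 - 48\right) = - \frac{7}{11} \cdot 0 = \left(-7\right) \frac{1}{11} \cdot 0 = \left(- \frac{7}{11}\right) 0 = 0$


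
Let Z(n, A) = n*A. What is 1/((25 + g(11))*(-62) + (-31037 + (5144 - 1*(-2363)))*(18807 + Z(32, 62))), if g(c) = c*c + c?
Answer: -1/489221964 ≈ -2.0441e-9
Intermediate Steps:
g(c) = c + c² (g(c) = c² + c = c + c²)
Z(n, A) = A*n
1/((25 + g(11))*(-62) + (-31037 + (5144 - 1*(-2363)))*(18807 + Z(32, 62))) = 1/((25 + 11*(1 + 11))*(-62) + (-31037 + (5144 - 1*(-2363)))*(18807 + 62*32)) = 1/((25 + 11*12)*(-62) + (-31037 + (5144 + 2363))*(18807 + 1984)) = 1/((25 + 132)*(-62) + (-31037 + 7507)*20791) = 1/(157*(-62) - 23530*20791) = 1/(-9734 - 489212230) = 1/(-489221964) = -1/489221964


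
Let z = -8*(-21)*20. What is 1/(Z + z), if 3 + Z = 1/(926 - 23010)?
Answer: 22084/74135987 ≈ 0.00029788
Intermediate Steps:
z = 3360 (z = 168*20 = 3360)
Z = -66253/22084 (Z = -3 + 1/(926 - 23010) = -3 + 1/(-22084) = -3 - 1/22084 = -66253/22084 ≈ -3.0000)
1/(Z + z) = 1/(-66253/22084 + 3360) = 1/(74135987/22084) = 22084/74135987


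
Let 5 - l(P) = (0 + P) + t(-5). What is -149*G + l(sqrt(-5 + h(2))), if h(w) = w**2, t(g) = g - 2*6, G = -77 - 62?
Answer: 20733 - I ≈ 20733.0 - 1.0*I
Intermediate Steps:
G = -139
t(g) = -12 + g (t(g) = g - 12 = -12 + g)
l(P) = 22 - P (l(P) = 5 - ((0 + P) + (-12 - 5)) = 5 - (P - 17) = 5 - (-17 + P) = 5 + (17 - P) = 22 - P)
-149*G + l(sqrt(-5 + h(2))) = -149*(-139) + (22 - sqrt(-5 + 2**2)) = 20711 + (22 - sqrt(-5 + 4)) = 20711 + (22 - sqrt(-1)) = 20711 + (22 - I) = 20733 - I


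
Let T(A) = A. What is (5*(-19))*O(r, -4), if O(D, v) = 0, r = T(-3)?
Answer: 0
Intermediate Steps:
r = -3
(5*(-19))*O(r, -4) = (5*(-19))*0 = -95*0 = 0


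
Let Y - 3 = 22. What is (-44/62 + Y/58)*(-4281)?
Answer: 2144781/1798 ≈ 1192.9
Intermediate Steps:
Y = 25 (Y = 3 + 22 = 25)
(-44/62 + Y/58)*(-4281) = (-44/62 + 25/58)*(-4281) = (-44*1/62 + 25*(1/58))*(-4281) = (-22/31 + 25/58)*(-4281) = -501/1798*(-4281) = 2144781/1798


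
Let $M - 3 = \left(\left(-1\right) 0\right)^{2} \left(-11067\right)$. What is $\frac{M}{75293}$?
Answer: $\frac{3}{75293} \approx 3.9844 \cdot 10^{-5}$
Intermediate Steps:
$M = 3$ ($M = 3 + \left(\left(-1\right) 0\right)^{2} \left(-11067\right) = 3 + 0^{2} \left(-11067\right) = 3 + 0 \left(-11067\right) = 3 + 0 = 3$)
$\frac{M}{75293} = \frac{3}{75293}$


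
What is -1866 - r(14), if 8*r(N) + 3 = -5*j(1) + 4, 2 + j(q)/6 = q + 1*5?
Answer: -14809/8 ≈ -1851.1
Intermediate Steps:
j(q) = 18 + 6*q (j(q) = -12 + 6*(q + 1*5) = -12 + 6*(q + 5) = -12 + 6*(5 + q) = -12 + (30 + 6*q) = 18 + 6*q)
r(N) = -119/8 (r(N) = -3/8 + (-5*(18 + 6*1) + 4)/8 = -3/8 + (-5*(18 + 6) + 4)/8 = -3/8 + (-5*24 + 4)/8 = -3/8 + (-120 + 4)/8 = -3/8 + (⅛)*(-116) = -3/8 - 29/2 = -119/8)
-1866 - r(14) = -1866 - 1*(-119/8) = -1866 + 119/8 = -14809/8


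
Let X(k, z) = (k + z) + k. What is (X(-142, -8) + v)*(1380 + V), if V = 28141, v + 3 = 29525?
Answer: 862898830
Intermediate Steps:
v = 29522 (v = -3 + 29525 = 29522)
X(k, z) = z + 2*k
(X(-142, -8) + v)*(1380 + V) = ((-8 + 2*(-142)) + 29522)*(1380 + 28141) = ((-8 - 284) + 29522)*29521 = (-292 + 29522)*29521 = 29230*29521 = 862898830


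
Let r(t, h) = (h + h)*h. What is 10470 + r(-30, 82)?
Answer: 23918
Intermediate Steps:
r(t, h) = 2*h² (r(t, h) = (2*h)*h = 2*h²)
10470 + r(-30, 82) = 10470 + 2*82² = 10470 + 2*6724 = 10470 + 13448 = 23918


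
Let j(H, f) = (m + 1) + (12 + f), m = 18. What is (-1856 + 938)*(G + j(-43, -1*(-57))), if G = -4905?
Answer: 4422006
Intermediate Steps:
j(H, f) = 31 + f (j(H, f) = (18 + 1) + (12 + f) = 19 + (12 + f) = 31 + f)
(-1856 + 938)*(G + j(-43, -1*(-57))) = (-1856 + 938)*(-4905 + (31 - 1*(-57))) = -918*(-4905 + (31 + 57)) = -918*(-4905 + 88) = -918*(-4817) = 4422006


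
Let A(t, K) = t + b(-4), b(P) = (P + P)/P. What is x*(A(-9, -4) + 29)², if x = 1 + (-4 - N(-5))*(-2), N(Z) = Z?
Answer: -484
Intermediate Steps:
b(P) = 2 (b(P) = (2*P)/P = 2)
A(t, K) = 2 + t (A(t, K) = t + 2 = 2 + t)
x = -1 (x = 1 + (-4 - 1*(-5))*(-2) = 1 + (-4 + 5)*(-2) = 1 + 1*(-2) = 1 - 2 = -1)
x*(A(-9, -4) + 29)² = -((2 - 9) + 29)² = -(-7 + 29)² = -1*22² = -1*484 = -484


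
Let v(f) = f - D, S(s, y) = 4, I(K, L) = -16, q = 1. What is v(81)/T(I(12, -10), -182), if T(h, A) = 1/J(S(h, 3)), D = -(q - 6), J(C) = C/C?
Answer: 76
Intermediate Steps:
J(C) = 1
D = 5 (D = -(1 - 6) = -1*(-5) = 5)
v(f) = -5 + f (v(f) = f - 1*5 = f - 5 = -5 + f)
T(h, A) = 1 (T(h, A) = 1/1 = 1)
v(81)/T(I(12, -10), -182) = (-5 + 81)/1 = 76*1 = 76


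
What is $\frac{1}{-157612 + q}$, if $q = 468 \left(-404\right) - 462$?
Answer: $- \frac{1}{347146} \approx -2.8806 \cdot 10^{-6}$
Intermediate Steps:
$q = -189534$ ($q = -189072 - 462 = -189534$)
$\frac{1}{-157612 + q} = \frac{1}{-157612 - 189534} = \frac{1}{-347146} = - \frac{1}{347146}$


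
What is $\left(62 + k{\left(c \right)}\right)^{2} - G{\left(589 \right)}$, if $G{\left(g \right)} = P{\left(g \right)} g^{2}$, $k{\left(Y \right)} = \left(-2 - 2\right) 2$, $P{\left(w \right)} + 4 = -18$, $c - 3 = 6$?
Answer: $7635178$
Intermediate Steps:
$c = 9$ ($c = 3 + 6 = 9$)
$P{\left(w \right)} = -22$ ($P{\left(w \right)} = -4 - 18 = -22$)
$k{\left(Y \right)} = -8$ ($k{\left(Y \right)} = \left(-4\right) 2 = -8$)
$G{\left(g \right)} = - 22 g^{2}$
$\left(62 + k{\left(c \right)}\right)^{2} - G{\left(589 \right)} = \left(62 - 8\right)^{2} - - 22 \cdot 589^{2} = 54^{2} - \left(-22\right) 346921 = 2916 - -7632262 = 2916 + 7632262 = 7635178$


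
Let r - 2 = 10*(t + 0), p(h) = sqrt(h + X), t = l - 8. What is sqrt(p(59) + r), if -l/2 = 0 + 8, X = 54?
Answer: sqrt(-238 + sqrt(113)) ≈ 15.079*I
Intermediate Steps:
l = -16 (l = -2*(0 + 8) = -2*8 = -16)
t = -24 (t = -16 - 8 = -24)
p(h) = sqrt(54 + h) (p(h) = sqrt(h + 54) = sqrt(54 + h))
r = -238 (r = 2 + 10*(-24 + 0) = 2 + 10*(-24) = 2 - 240 = -238)
sqrt(p(59) + r) = sqrt(sqrt(54 + 59) - 238) = sqrt(sqrt(113) - 238) = sqrt(-238 + sqrt(113))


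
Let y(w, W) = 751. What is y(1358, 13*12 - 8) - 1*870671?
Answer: -869920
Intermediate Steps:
y(1358, 13*12 - 8) - 1*870671 = 751 - 1*870671 = 751 - 870671 = -869920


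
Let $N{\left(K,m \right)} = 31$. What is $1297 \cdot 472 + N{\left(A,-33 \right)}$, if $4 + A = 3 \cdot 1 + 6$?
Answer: $612215$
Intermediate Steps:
$A = 5$ ($A = -4 + \left(3 \cdot 1 + 6\right) = -4 + \left(3 + 6\right) = -4 + 9 = 5$)
$1297 \cdot 472 + N{\left(A,-33 \right)} = 1297 \cdot 472 + 31 = 612184 + 31 = 612215$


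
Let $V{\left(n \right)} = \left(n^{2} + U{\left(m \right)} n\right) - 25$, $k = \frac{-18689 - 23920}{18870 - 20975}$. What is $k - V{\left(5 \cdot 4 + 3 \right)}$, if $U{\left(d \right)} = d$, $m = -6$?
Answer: $- \frac{727821}{2105} \approx -345.76$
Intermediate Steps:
$k = \frac{42609}{2105}$ ($k = - \frac{42609}{-2105} = \left(-42609\right) \left(- \frac{1}{2105}\right) = \frac{42609}{2105} \approx 20.242$)
$V{\left(n \right)} = -25 + n^{2} - 6 n$ ($V{\left(n \right)} = \left(n^{2} - 6 n\right) - 25 = -25 + n^{2} - 6 n$)
$k - V{\left(5 \cdot 4 + 3 \right)} = \frac{42609}{2105} - \left(-25 + \left(5 \cdot 4 + 3\right)^{2} - 6 \left(5 \cdot 4 + 3\right)\right) = \frac{42609}{2105} - \left(-25 + \left(20 + 3\right)^{2} - 6 \left(20 + 3\right)\right) = \frac{42609}{2105} - \left(-25 + 23^{2} - 138\right) = \frac{42609}{2105} - \left(-25 + 529 - 138\right) = \frac{42609}{2105} - 366 = - \frac{727821}{2105}$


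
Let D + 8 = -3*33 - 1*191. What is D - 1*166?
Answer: -464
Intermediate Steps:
D = -298 (D = -8 + (-3*33 - 1*191) = -8 + (-99 - 191) = -8 - 290 = -298)
D - 1*166 = -298 - 1*166 = -298 - 166 = -464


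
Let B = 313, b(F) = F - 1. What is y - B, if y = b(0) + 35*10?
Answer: 36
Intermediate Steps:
b(F) = -1 + F
y = 349 (y = (-1 + 0) + 35*10 = -1 + 350 = 349)
y - B = 349 - 1*313 = 349 - 313 = 36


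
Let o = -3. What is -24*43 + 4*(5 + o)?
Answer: -1024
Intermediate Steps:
-24*43 + 4*(5 + o) = -24*43 + 4*(5 - 3) = -1032 + 4*2 = -1032 + 8 = -1024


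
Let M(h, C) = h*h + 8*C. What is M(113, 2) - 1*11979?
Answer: 806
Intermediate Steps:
M(h, C) = h² + 8*C
M(113, 2) - 1*11979 = (113² + 8*2) - 1*11979 = (12769 + 16) - 11979 = 12785 - 11979 = 806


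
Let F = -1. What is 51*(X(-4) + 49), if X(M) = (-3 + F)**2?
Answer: 3315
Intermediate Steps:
X(M) = 16 (X(M) = (-3 - 1)**2 = (-4)**2 = 16)
51*(X(-4) + 49) = 51*(16 + 49) = 51*65 = 3315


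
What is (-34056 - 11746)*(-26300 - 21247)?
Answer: 2177747694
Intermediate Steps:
(-34056 - 11746)*(-26300 - 21247) = -45802*(-47547) = 2177747694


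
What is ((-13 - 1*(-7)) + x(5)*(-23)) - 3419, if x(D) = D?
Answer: -3540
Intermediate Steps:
((-13 - 1*(-7)) + x(5)*(-23)) - 3419 = ((-13 - 1*(-7)) + 5*(-23)) - 3419 = ((-13 + 7) - 115) - 3419 = (-6 - 115) - 3419 = -121 - 3419 = -3540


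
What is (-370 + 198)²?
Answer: 29584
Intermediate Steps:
(-370 + 198)² = (-172)² = 29584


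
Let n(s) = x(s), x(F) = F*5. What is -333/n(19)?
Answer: -333/95 ≈ -3.5053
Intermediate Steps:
x(F) = 5*F
n(s) = 5*s
-333/n(19) = -333/(5*19) = -333/95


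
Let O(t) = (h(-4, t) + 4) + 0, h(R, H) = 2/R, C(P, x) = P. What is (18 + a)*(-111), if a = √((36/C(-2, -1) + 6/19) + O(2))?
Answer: -1998 - 777*I*√418/38 ≈ -1998.0 - 418.05*I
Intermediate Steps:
O(t) = 7/2 (O(t) = (2/(-4) + 4) + 0 = (2*(-¼) + 4) + 0 = (-½ + 4) + 0 = 7/2 + 0 = 7/2)
a = 7*I*√418/38 (a = √((36/(-2) + 6/19) + 7/2) = √((36*(-½) + 6*(1/19)) + 7/2) = √((-18 + 6/19) + 7/2) = √(-336/19 + 7/2) = √(-539/38) = 7*I*√418/38 ≈ 3.7662*I)
(18 + a)*(-111) = (18 + 7*I*√418/38)*(-111) = -1998 - 777*I*√418/38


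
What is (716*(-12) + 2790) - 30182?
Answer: -35984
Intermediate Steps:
(716*(-12) + 2790) - 30182 = (-8592 + 2790) - 30182 = -5802 - 30182 = -35984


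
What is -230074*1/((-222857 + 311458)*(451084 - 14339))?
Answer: -230074/38696043745 ≈ -5.9457e-6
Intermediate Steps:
-230074*1/((-222857 + 311458)*(451084 - 14339)) = -230074/(88601*436745) = -230074/38696043745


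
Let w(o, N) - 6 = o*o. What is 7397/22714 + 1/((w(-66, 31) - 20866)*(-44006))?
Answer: 2686128187621/8248305447568 ≈ 0.32566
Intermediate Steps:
w(o, N) = 6 + o**2 (w(o, N) = 6 + o*o = 6 + o**2)
7397/22714 + 1/((w(-66, 31) - 20866)*(-44006)) = 7397/22714 + 1/((6 + (-66)**2) - 20866*(-44006)) = 7397*(1/22714) - 1/44006/((6 + 4356) - 20866) = 7397/22714 - 1/44006/(4362 - 20866) = 7397/22714 - 1/44006/(-16504) = 7397/22714 - 1/16504*(-1/44006) = 7397/22714 + 1/726275024 = 2686128187621/8248305447568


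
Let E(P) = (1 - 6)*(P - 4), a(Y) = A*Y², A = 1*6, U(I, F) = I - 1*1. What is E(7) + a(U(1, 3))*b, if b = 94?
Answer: -15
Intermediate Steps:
U(I, F) = -1 + I (U(I, F) = I - 1 = -1 + I)
A = 6
a(Y) = 6*Y²
E(P) = 20 - 5*P (E(P) = -5*(-4 + P) = 20 - 5*P)
E(7) + a(U(1, 3))*b = (20 - 5*7) + (6*(-1 + 1)²)*94 = (20 - 35) + (6*0²)*94 = -15 + (6*0)*94 = -15 + 0*94 = -15 + 0 = -15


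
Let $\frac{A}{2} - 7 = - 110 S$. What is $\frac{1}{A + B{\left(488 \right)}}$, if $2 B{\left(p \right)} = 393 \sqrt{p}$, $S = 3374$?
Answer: $- \frac{41237}{30607776221} - \frac{131 \sqrt{122}}{183646657326} \approx -1.3552 \cdot 10^{-6}$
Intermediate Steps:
$B{\left(p \right)} = \frac{393 \sqrt{p}}{2}$
$A = -742266$ ($A = 14 + 2 \left(\left(-110\right) 3374\right) = 14 + 2 \left(-371140\right) = 14 - 742280 = -742266$)
$\frac{1}{A + B{\left(488 \right)}} = \frac{1}{-742266 + \frac{393 \sqrt{488}}{2}} = \frac{1}{-742266 + \frac{393 \cdot 2 \sqrt{122}}{2}} = \frac{1}{-742266 + 393 \sqrt{122}}$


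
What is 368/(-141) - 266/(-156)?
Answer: -3317/3666 ≈ -0.90480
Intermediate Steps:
368/(-141) - 266/(-156) = 368*(-1/141) - 266*(-1/156) = -368/141 + 133/78 = -3317/3666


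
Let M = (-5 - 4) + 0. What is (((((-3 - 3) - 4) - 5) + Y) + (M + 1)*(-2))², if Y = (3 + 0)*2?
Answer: 49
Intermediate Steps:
Y = 6 (Y = 3*2 = 6)
M = -9 (M = -9 + 0 = -9)
(((((-3 - 3) - 4) - 5) + Y) + (M + 1)*(-2))² = (((((-3 - 3) - 4) - 5) + 6) + (-9 + 1)*(-2))² = ((((-6 - 4) - 5) + 6) - 8*(-2))² = (((-10 - 5) + 6) + 16)² = ((-15 + 6) + 16)² = (-9 + 16)² = 7² = 49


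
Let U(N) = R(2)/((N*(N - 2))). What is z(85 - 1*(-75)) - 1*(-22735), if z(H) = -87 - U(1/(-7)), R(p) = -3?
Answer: 113289/5 ≈ 22658.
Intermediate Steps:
U(N) = -3/(N*(-2 + N)) (U(N) = -3*1/(N*(N - 2)) = -3*1/(N*(-2 + N)) = -3/(N*(-2 + N)))
z(H) = -386/5 (z(H) = -87 - (-3)/((1/(-7))*(-2 + 1/(-7))) = -87 - (-3)/((1*(-⅐))*(-2 + 1*(-⅐))) = -87 - (-3)/((-⅐)*(-2 - ⅐)) = -87 - (-3)*(-7)/(-15/7) = -87 - (-3)*(-7)*(-7)/15 = -87 - 1*(-49/5) = -87 + 49/5 = -386/5)
z(85 - 1*(-75)) - 1*(-22735) = -386/5 - 1*(-22735) = -386/5 + 22735 = 113289/5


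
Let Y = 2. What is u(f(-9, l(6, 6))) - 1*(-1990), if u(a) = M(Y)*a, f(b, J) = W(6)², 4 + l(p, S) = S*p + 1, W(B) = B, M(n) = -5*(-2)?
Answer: 2350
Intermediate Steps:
M(n) = 10
l(p, S) = -3 + S*p (l(p, S) = -4 + (S*p + 1) = -4 + (1 + S*p) = -3 + S*p)
f(b, J) = 36 (f(b, J) = 6² = 36)
u(a) = 10*a
u(f(-9, l(6, 6))) - 1*(-1990) = 10*36 - 1*(-1990) = 360 + 1990 = 2350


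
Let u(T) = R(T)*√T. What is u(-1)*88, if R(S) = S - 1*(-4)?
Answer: 264*I ≈ 264.0*I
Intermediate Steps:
R(S) = 4 + S (R(S) = S + 4 = 4 + S)
u(T) = √T*(4 + T) (u(T) = (4 + T)*√T = √T*(4 + T))
u(-1)*88 = (√(-1)*(4 - 1))*88 = (I*3)*88 = (3*I)*88 = 264*I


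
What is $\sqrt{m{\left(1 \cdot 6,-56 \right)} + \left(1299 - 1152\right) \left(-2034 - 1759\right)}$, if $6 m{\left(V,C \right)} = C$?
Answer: $\frac{i \sqrt{5018223}}{3} \approx 746.71 i$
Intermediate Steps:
$m{\left(V,C \right)} = \frac{C}{6}$
$\sqrt{m{\left(1 \cdot 6,-56 \right)} + \left(1299 - 1152\right) \left(-2034 - 1759\right)} = \sqrt{\frac{1}{6} \left(-56\right) + \left(1299 - 1152\right) \left(-2034 - 1759\right)} = \sqrt{- \frac{28}{3} + 147 \left(-3793\right)} = \sqrt{- \frac{28}{3} - 557571} = \sqrt{- \frac{1672741}{3}} = \frac{i \sqrt{5018223}}{3}$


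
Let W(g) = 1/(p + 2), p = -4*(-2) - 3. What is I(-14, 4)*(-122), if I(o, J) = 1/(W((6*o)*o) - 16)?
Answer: 854/111 ≈ 7.6937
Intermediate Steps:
p = 5 (p = 8 - 3 = 5)
W(g) = ⅐ (W(g) = 1/(5 + 2) = 1/7 = ⅐)
I(o, J) = -7/111 (I(o, J) = 1/(⅐ - 16) = 1/(-111/7) = -7/111)
I(-14, 4)*(-122) = -7/111*(-122) = 854/111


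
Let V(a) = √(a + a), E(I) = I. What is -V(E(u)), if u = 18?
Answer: -6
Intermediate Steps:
V(a) = √2*√a (V(a) = √(2*a) = √2*√a)
-V(E(u)) = -√2*√18 = -√2*3*√2 = -1*6 = -6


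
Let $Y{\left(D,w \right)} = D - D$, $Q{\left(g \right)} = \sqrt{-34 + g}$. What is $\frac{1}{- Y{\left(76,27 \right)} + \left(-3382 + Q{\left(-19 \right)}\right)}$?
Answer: $- \frac{3382}{11437977} - \frac{i \sqrt{53}}{11437977} \approx -0.00029568 - 6.3649 \cdot 10^{-7} i$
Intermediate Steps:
$Y{\left(D,w \right)} = 0$
$\frac{1}{- Y{\left(76,27 \right)} + \left(-3382 + Q{\left(-19 \right)}\right)} = \frac{1}{\left(-1\right) 0 - \left(3382 - \sqrt{-34 - 19}\right)} = \frac{1}{0 - \left(3382 - \sqrt{-53}\right)} = \frac{1}{0 - \left(3382 - i \sqrt{53}\right)} = \frac{1}{-3382 + i \sqrt{53}}$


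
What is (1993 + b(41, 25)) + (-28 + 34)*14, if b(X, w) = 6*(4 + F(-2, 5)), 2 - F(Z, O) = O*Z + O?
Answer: 2143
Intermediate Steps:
F(Z, O) = 2 - O - O*Z (F(Z, O) = 2 - (O*Z + O) = 2 - (O + O*Z) = 2 + (-O - O*Z) = 2 - O - O*Z)
b(X, w) = 66 (b(X, w) = 6*(4 + (2 - 1*5 - 1*5*(-2))) = 6*(4 + (2 - 5 + 10)) = 6*(4 + 7) = 6*11 = 66)
(1993 + b(41, 25)) + (-28 + 34)*14 = (1993 + 66) + (-28 + 34)*14 = 2059 + 6*14 = 2059 + 84 = 2143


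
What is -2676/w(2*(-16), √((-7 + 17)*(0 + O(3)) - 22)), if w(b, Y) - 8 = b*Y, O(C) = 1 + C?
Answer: 669/574 + 4014*√2/287 ≈ 20.945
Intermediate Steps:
w(b, Y) = 8 + Y*b (w(b, Y) = 8 + b*Y = 8 + Y*b)
-2676/w(2*(-16), √((-7 + 17)*(0 + O(3)) - 22)) = -2676/(8 + √((-7 + 17)*(0 + (1 + 3)) - 22)*(2*(-16))) = -2676/(8 + √(10*(0 + 4) - 22)*(-32)) = -2676/(8 + √(10*4 - 22)*(-32)) = -2676/(8 + √(40 - 22)*(-32)) = -2676/(8 + √18*(-32)) = -2676/(8 + (3*√2)*(-32)) = -2676/(8 - 96*√2)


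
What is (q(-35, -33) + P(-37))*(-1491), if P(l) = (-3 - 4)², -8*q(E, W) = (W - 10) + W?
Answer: -174447/2 ≈ -87224.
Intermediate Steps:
q(E, W) = 5/4 - W/4 (q(E, W) = -((W - 10) + W)/8 = -((-10 + W) + W)/8 = -(-10 + 2*W)/8 = 5/4 - W/4)
P(l) = 49 (P(l) = (-7)² = 49)
(q(-35, -33) + P(-37))*(-1491) = ((5/4 - ¼*(-33)) + 49)*(-1491) = ((5/4 + 33/4) + 49)*(-1491) = (19/2 + 49)*(-1491) = (117/2)*(-1491) = -174447/2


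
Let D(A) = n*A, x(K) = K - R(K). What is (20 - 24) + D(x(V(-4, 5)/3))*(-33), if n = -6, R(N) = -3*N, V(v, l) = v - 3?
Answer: -1852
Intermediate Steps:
V(v, l) = -3 + v
x(K) = 4*K (x(K) = K - (-3)*K = K + 3*K = 4*K)
D(A) = -6*A
(20 - 24) + D(x(V(-4, 5)/3))*(-33) = (20 - 24) - 24*(-3 - 4)/3*(-33) = -4 - 24*(-7*⅓)*(-33) = -4 - 24*(-7)/3*(-33) = -4 - 6*(-28/3)*(-33) = -4 + 56*(-33) = -4 - 1848 = -1852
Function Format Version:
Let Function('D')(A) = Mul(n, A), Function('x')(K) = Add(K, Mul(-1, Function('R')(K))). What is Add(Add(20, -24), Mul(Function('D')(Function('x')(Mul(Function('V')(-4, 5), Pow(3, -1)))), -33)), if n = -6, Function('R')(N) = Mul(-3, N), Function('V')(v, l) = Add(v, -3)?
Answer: -1852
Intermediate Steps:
Function('V')(v, l) = Add(-3, v)
Function('x')(K) = Mul(4, K) (Function('x')(K) = Add(K, Mul(-1, Mul(-3, K))) = Add(K, Mul(3, K)) = Mul(4, K))
Function('D')(A) = Mul(-6, A)
Add(Add(20, -24), Mul(Function('D')(Function('x')(Mul(Function('V')(-4, 5), Pow(3, -1)))), -33)) = Add(Add(20, -24), Mul(Mul(-6, Mul(4, Mul(Add(-3, -4), Pow(3, -1)))), -33)) = Add(-4, Mul(Mul(-6, Mul(4, Mul(-7, Rational(1, 3)))), -33)) = Add(-4, Mul(Mul(-6, Mul(4, Rational(-7, 3))), -33)) = Add(-4, Mul(Mul(-6, Rational(-28, 3)), -33)) = Add(-4, Mul(56, -33)) = Add(-4, -1848) = -1852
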